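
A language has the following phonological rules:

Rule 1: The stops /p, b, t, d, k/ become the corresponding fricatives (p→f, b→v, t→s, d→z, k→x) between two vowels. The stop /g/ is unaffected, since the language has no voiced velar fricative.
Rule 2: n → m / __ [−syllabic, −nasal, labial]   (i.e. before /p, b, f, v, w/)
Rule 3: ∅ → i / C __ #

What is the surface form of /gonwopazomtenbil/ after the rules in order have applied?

gomwofazomtembili

Rule 1 (intervocalic spirantization): /p/ is a stop between vowels /o/ and /a/, so it spirantizes to the fricative [f]. /gonwopazomtenbil/ → gonwofazomtenbil.
Rule 2 (nasal place assimilation): /n/ precedes the labial consonant /w/, so it assimilates in place to [m]. /n/ precedes the labial consonant /b/, so it assimilates in place to [m]. /gonwofazomtenbil/ → gomwofazomtembil.
Rule 3 (final i-epenthesis): the form ends in the consonant /l/, so [i] is inserted word-finally. /gomwofazomtembil/ → gomwofazomtembili.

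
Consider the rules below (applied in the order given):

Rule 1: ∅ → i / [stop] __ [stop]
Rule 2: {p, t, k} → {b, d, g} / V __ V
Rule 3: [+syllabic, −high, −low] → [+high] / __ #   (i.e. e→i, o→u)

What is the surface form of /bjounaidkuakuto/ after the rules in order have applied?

Rule 1 (stop-cluster i-epenthesis): /d/ and /k/ form a stop–stop cluster, so [i] is inserted between them. /bjounaidkuakuto/ → bjounaidikuakuto.
Rule 2 (intervocalic voicing): /k/ is a voiceless stop between vowels /i/ and /u/, so it voices to [g]. /k/ is a voiceless stop between vowels /a/ and /u/, so it voices to [g]. /t/ is a voiceless stop between vowels /u/ and /o/, so it voices to [d]. /bjounaidikuakuto/ → bjounaidiguagudo.
Rule 3 (final vowel raising): /o/ is a mid vowel in word-final position, so it raises to [u]. /bjounaidiguagudo/ → bjounaidiguagudu.

bjounaidiguagudu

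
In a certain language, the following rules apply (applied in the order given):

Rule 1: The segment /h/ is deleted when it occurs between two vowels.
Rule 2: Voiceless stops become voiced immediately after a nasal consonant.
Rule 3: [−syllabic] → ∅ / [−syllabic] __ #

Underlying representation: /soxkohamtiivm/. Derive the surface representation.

Rule 1 (intervocalic h-deletion): /h/ occurs between vowels /o/ and /a/, so it deletes. /soxkohamtiivm/ → soxkoamtiivm.
Rule 2 (post-nasal voicing): /t/ is a voiceless stop immediately after the nasal /m/, so it voices to [d]. /soxkoamtiivm/ → soxkoamdiivm.
Rule 3 (final cluster simplification): /m/ is the second consonant of a word-final cluster /vm/, so it deletes. /soxkoamdiivm/ → soxkoamdiiv.

soxkoamdiiv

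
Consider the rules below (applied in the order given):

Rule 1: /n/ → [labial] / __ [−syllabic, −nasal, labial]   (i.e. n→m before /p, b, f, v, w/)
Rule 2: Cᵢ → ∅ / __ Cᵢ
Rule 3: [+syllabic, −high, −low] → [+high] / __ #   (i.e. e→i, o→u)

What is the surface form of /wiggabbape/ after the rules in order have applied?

Rule 1 (nasal place assimilation): no segment meets the environment; /wiggabbape/ is unchanged.
Rule 2 (degemination): /gg/ is a geminate; the first /g/ deletes. /bb/ is a geminate; the first /b/ deletes. /wiggabbape/ → wigabape.
Rule 3 (final vowel raising): /e/ is a mid vowel in word-final position, so it raises to [i]. /wigabape/ → wigabapi.

wigabapi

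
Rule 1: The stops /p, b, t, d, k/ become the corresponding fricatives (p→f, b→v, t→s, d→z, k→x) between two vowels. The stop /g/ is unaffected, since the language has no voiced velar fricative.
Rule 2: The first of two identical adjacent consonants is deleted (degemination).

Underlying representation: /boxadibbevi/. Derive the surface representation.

Rule 1 (intervocalic spirantization): /d/ is a stop between vowels /a/ and /i/, so it spirantizes to the fricative [z]. /boxadibbevi/ → boxazibbevi.
Rule 2 (degemination): /bb/ is a geminate; the first /b/ deletes. /boxazibbevi/ → boxazibevi.

boxazibevi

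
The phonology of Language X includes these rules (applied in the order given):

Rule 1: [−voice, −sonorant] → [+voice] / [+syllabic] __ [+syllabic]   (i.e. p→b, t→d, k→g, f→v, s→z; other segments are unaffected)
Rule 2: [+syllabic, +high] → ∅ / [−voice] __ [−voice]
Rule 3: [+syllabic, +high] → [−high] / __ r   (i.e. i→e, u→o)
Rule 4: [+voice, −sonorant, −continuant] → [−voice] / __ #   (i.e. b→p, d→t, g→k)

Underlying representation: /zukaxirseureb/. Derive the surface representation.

zugaxerseorep

Rule 1 (intervocalic voicing): /k/ is a voiceless obstruent between vowels /u/ and /a/, so it voices to [g]. /zukaxirseureb/ → zugaxirseureb.
Rule 2 (high vowel syncope): no segment meets the environment; /zugaxirseureb/ is unchanged.
Rule 3 (pre-rhotic lowering): /i/ is a high vowel immediately before /r/, so it lowers to [e]. /u/ is a high vowel immediately before /r/, so it lowers to [o]. /zugaxirseureb/ → zugaxerseoreb.
Rule 4 (final devoicing): /b/ is a voiced stop in word-final position, so it devoices to [p]. /zugaxerseoreb/ → zugaxerseorep.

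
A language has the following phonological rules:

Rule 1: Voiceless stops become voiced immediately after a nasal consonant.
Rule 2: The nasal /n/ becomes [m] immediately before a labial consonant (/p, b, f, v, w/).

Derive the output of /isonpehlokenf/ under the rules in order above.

isombehlokemf

Rule 1 (post-nasal voicing): /p/ is a voiceless stop immediately after the nasal /n/, so it voices to [b]. /isonpehlokenf/ → isonbehlokenf.
Rule 2 (nasal place assimilation): /n/ precedes the labial consonant /b/, so it assimilates in place to [m]. /n/ precedes the labial consonant /f/, so it assimilates in place to [m]. /isonbehlokenf/ → isombehlokemf.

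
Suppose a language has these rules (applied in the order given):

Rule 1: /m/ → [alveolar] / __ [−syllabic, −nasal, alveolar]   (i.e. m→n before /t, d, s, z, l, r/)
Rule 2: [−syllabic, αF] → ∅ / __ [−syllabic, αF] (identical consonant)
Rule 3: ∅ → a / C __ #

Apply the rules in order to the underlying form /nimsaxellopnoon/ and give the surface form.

ninsaxelopnoona

Rule 1 (nasal place assimilation): /m/ precedes the alveolar consonant /s/, so it assimilates in place to [n]. /nimsaxellopnoon/ → ninsaxellopnoon.
Rule 2 (degemination): /ll/ is a geminate; the first /l/ deletes. /ninsaxellopnoon/ → ninsaxelopnoon.
Rule 3 (final a-epenthesis): the form ends in the consonant /n/, so [a] is inserted word-finally. /ninsaxelopnoon/ → ninsaxelopnoona.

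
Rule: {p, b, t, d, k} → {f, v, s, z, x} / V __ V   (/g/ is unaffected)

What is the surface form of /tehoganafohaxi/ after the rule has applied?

tehoganafohaxi

No segment of /tehoganafohaxi/ meets the structural description of the rule, so the form surfaces unchanged.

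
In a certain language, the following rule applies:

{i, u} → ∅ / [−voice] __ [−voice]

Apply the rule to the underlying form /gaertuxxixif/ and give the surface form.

/u/ is a high vowel flanked by voiceless consonants /t/ and /x/, so it deletes.
/i/ is a high vowel flanked by voiceless consonants /x/ and /x/, so it deletes.
/i/ is a high vowel flanked by voiceless consonants /x/ and /f/, so it deletes.
Surface form: [gaertxxxf].

gaertxxxf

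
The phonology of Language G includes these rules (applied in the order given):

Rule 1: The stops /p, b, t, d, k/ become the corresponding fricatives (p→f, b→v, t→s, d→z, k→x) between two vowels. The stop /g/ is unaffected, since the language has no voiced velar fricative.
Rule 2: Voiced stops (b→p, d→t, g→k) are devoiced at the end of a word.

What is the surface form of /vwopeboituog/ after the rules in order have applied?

Rule 1 (intervocalic spirantization): /p/ is a stop between vowels /o/ and /e/, so it spirantizes to the fricative [f]. /b/ is a stop between vowels /e/ and /o/, so it spirantizes to the fricative [v]. /t/ is a stop between vowels /i/ and /u/, so it spirantizes to the fricative [s]. /vwopeboituog/ → vwofevoisuog.
Rule 2 (final devoicing): /g/ is a voiced stop in word-final position, so it devoices to [k]. /vwofevoisuog/ → vwofevoisuok.

vwofevoisuok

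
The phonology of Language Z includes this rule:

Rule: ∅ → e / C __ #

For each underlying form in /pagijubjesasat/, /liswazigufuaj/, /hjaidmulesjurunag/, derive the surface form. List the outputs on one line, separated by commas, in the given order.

/pagijubjesasat/: the form ends in the consonant /t/, so [e] is inserted word-finally. → [pagijubjesasate].
/liswazigufuaj/: the form ends in the consonant /j/, so [e] is inserted word-finally. → [liswazigufuaje].
/hjaidmulesjurunag/: the form ends in the consonant /g/, so [e] is inserted word-finally. → [hjaidmulesjurunage].

pagijubjesasate, liswazigufuaje, hjaidmulesjurunage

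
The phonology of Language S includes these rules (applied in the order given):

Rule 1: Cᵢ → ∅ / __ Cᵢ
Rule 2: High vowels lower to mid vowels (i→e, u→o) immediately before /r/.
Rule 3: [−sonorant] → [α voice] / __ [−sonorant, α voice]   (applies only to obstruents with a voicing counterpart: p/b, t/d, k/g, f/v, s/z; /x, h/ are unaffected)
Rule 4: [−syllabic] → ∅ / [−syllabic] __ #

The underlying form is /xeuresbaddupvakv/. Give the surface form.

Rule 1 (degemination): /dd/ is a geminate; the first /d/ deletes. /xeuresbaddupvakv/ → xeuresbadupvakv.
Rule 2 (pre-rhotic lowering): /u/ is a high vowel immediately before /r/, so it lowers to [o]. /xeuresbadupvakv/ → xeoresbadupvakv.
Rule 3 (regressive voicing assimilation): /s/ precedes the voiced obstruent /b/, so it voices to [z] by assimilation. /p/ precedes the voiced obstruent /v/, so it voices to [b] by assimilation. /k/ precedes the voiced obstruent /v/, so it voices to [g] by assimilation. /xeoresbadupvakv/ → xeorezbadubvagv.
Rule 4 (final cluster simplification): /v/ is the second consonant of a word-final cluster /gv/, so it deletes. /xeorezbadubvagv/ → xeorezbadubvag.

xeorezbadubvag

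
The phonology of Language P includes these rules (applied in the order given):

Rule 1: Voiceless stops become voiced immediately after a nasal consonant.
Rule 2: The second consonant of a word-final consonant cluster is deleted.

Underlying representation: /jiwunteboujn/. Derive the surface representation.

jiwundebouj

Rule 1 (post-nasal voicing): /t/ is a voiceless stop immediately after the nasal /n/, so it voices to [d]. /jiwunteboujn/ → jiwundeboujn.
Rule 2 (final cluster simplification): /n/ is the second consonant of a word-final cluster /jn/, so it deletes. /jiwundeboujn/ → jiwundebouj.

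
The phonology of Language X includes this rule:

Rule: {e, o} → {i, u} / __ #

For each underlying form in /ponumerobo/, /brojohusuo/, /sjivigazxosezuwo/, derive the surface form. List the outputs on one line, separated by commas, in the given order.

ponumerobu, brojohusuu, sjivigazxosezuwu

/ponumerobo/: /o/ is a mid vowel in word-final position, so it raises to [u]. → [ponumerobu].
/brojohusuo/: /o/ is a mid vowel in word-final position, so it raises to [u]. → [brojohusuu].
/sjivigazxosezuwo/: /o/ is a mid vowel in word-final position, so it raises to [u]. → [sjivigazxosezuwu].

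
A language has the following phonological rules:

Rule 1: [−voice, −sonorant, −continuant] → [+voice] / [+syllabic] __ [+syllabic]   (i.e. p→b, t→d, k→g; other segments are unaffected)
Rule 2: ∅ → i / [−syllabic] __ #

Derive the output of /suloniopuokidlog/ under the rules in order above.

Rule 1 (intervocalic voicing): /p/ is a voiceless stop between vowels /o/ and /u/, so it voices to [b]. /k/ is a voiceless stop between vowels /o/ and /i/, so it voices to [g]. /suloniopuokidlog/ → suloniobuogidlog.
Rule 2 (final i-epenthesis): the form ends in the consonant /g/, so [i] is inserted word-finally. /suloniobuogidlog/ → suloniobuogidlogi.

suloniobuogidlogi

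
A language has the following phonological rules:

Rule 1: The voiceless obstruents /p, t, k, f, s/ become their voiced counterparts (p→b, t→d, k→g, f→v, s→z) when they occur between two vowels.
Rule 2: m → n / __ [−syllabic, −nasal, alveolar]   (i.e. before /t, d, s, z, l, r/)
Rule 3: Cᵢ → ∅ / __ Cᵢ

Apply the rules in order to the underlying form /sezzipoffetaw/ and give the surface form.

sezibofedaw

Rule 1 (intervocalic voicing): /p/ is a voiceless obstruent between vowels /i/ and /o/, so it voices to [b]. /t/ is a voiceless obstruent between vowels /e/ and /a/, so it voices to [d]. /sezzipoffetaw/ → sezziboffedaw.
Rule 2 (nasal place assimilation): no segment meets the environment; /sezziboffedaw/ is unchanged.
Rule 3 (degemination): /zz/ is a geminate; the first /z/ deletes. /ff/ is a geminate; the first /f/ deletes. /sezziboffedaw/ → sezibofedaw.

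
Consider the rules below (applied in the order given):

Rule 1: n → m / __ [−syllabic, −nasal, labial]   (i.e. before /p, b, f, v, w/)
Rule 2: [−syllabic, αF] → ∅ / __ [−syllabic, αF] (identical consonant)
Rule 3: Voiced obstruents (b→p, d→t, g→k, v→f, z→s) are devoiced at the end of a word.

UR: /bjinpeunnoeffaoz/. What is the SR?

bjimpeunoefaos

Rule 1 (nasal place assimilation): /n/ precedes the labial consonant /p/, so it assimilates in place to [m]. /bjinpeunnoeffaoz/ → bjimpeunnoeffaoz.
Rule 2 (degemination): /nn/ is a geminate; the first /n/ deletes. /ff/ is a geminate; the first /f/ deletes. /bjimpeunnoeffaoz/ → bjimpeunoefaoz.
Rule 3 (final devoicing): /z/ is a voiced obstruent in word-final position, so it devoices to [s]. /bjimpeunoefaoz/ → bjimpeunoefaos.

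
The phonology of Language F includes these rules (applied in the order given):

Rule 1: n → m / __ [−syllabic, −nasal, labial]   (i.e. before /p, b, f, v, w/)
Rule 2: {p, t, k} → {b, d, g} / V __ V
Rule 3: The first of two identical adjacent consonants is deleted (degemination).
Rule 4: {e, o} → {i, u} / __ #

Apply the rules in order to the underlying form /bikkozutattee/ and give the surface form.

Rule 1 (nasal place assimilation): no segment meets the environment; /bikkozutattee/ is unchanged.
Rule 2 (intervocalic voicing): /t/ is a voiceless stop between vowels /u/ and /a/, so it voices to [d]. /bikkozutattee/ → bikkozudattee.
Rule 3 (degemination): /kk/ is a geminate; the first /k/ deletes. /tt/ is a geminate; the first /t/ deletes. /bikkozudattee/ → bikozudatee.
Rule 4 (final vowel raising): /e/ is a mid vowel in word-final position, so it raises to [i]. /bikozudatee/ → bikozudatei.

bikozudatei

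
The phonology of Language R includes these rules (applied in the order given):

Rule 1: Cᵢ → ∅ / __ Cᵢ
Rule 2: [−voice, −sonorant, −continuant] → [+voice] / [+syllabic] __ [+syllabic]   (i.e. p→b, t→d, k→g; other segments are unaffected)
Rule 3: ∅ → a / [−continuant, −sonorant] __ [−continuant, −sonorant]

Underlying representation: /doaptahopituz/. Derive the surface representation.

doapatahobiduz

Rule 1 (degemination): no segment meets the environment; /doaptahopituz/ is unchanged.
Rule 2 (intervocalic voicing): /p/ is a voiceless stop between vowels /o/ and /i/, so it voices to [b]. /t/ is a voiceless stop between vowels /i/ and /u/, so it voices to [d]. /doaptahopituz/ → doaptahobiduz.
Rule 3 (stop-cluster a-epenthesis): /p/ and /t/ form a stop–stop cluster, so [a] is inserted between them. /doaptahobiduz/ → doapatahobiduz.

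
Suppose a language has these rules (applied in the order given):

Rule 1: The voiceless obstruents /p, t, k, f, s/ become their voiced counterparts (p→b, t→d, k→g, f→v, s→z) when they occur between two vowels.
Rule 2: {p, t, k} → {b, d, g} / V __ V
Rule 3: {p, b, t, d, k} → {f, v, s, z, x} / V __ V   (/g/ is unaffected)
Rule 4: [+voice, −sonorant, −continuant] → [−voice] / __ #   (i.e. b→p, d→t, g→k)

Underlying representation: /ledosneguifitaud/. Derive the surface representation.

lezosneguivizaut

Rule 1 (intervocalic voicing): /f/ is a voiceless obstruent between vowels /i/ and /i/, so it voices to [v]. /t/ is a voiceless obstruent between vowels /i/ and /a/, so it voices to [d]. /ledosneguifitaud/ → ledosneguividaud.
Rule 2 (intervocalic voicing): no segment meets the environment; /ledosneguividaud/ is unchanged.
Rule 3 (intervocalic spirantization): /d/ is a stop between vowels /e/ and /o/, so it spirantizes to the fricative [z]. /d/ is a stop between vowels /i/ and /a/, so it spirantizes to the fricative [z]. /ledosneguividaud/ → lezosneguivizaud.
Rule 4 (final devoicing): /d/ is a voiced stop in word-final position, so it devoices to [t]. /lezosneguivizaud/ → lezosneguivizaut.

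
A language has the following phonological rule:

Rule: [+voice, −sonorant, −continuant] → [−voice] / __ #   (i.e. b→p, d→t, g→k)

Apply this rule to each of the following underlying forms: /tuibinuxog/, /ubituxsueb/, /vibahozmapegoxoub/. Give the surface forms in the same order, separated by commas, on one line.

tuibinuxok, ubituxsuep, vibahozmapegoxoup

/tuibinuxog/: /g/ is a voiced stop in word-final position, so it devoices to [k]. → [tuibinuxok].
/ubituxsueb/: /b/ is a voiced stop in word-final position, so it devoices to [p]. → [ubituxsuep].
/vibahozmapegoxoub/: /b/ is a voiced stop in word-final position, so it devoices to [p]. → [vibahozmapegoxoup].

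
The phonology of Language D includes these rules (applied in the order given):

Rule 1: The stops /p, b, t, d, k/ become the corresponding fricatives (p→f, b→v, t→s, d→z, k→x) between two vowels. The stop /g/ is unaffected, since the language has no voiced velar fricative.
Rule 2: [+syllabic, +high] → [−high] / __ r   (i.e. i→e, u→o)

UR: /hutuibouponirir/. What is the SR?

husuivoufonerer

Rule 1 (intervocalic spirantization): /t/ is a stop between vowels /u/ and /u/, so it spirantizes to the fricative [s]. /b/ is a stop between vowels /i/ and /o/, so it spirantizes to the fricative [v]. /p/ is a stop between vowels /u/ and /o/, so it spirantizes to the fricative [f]. /hutuibouponirir/ → husuivoufonirir.
Rule 2 (pre-rhotic lowering): /i/ is a high vowel immediately before /r/, so it lowers to [e]. /i/ is a high vowel immediately before /r/, so it lowers to [e]. /husuivoufonirir/ → husuivoufonerer.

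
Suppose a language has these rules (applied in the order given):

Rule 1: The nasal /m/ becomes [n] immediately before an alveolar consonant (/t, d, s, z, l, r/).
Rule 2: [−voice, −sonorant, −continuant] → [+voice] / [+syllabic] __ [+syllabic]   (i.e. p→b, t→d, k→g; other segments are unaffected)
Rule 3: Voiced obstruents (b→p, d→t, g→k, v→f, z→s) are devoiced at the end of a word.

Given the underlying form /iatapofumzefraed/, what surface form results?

iadabofunzefraet

Rule 1 (nasal place assimilation): /m/ precedes the alveolar consonant /z/, so it assimilates in place to [n]. /iatapofumzefraed/ → iatapofunzefraed.
Rule 2 (intervocalic voicing): /t/ is a voiceless stop between vowels /a/ and /a/, so it voices to [d]. /p/ is a voiceless stop between vowels /a/ and /o/, so it voices to [b]. /iatapofunzefraed/ → iadabofunzefraed.
Rule 3 (final devoicing): /d/ is a voiced obstruent in word-final position, so it devoices to [t]. /iadabofunzefraed/ → iadabofunzefraet.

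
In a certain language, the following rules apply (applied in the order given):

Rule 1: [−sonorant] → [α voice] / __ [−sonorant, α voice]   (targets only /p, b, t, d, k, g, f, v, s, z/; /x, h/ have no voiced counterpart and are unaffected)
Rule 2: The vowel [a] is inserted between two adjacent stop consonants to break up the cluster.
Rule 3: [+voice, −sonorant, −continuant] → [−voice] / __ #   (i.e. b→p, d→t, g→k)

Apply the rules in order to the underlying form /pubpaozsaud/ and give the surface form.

Rule 1 (regressive voicing assimilation): /b/ precedes the voiceless obstruent /p/, so it devoices to [p] by assimilation. /z/ precedes the voiceless obstruent /s/, so it devoices to [s] by assimilation. /pubpaozsaud/ → puppaossaud.
Rule 2 (stop-cluster a-epenthesis): /p/ and /p/ form a stop–stop cluster, so [a] is inserted between them. /puppaossaud/ → pupapaossaud.
Rule 3 (final devoicing): /d/ is a voiced stop in word-final position, so it devoices to [t]. /pupapaossaud/ → pupapaossaut.

pupapaossaut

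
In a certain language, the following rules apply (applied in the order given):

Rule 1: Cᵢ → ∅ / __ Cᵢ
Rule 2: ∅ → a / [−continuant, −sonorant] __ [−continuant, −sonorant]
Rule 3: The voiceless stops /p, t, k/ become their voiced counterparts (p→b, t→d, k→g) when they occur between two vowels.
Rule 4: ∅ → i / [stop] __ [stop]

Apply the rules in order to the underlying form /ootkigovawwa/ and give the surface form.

oodagigovawa

Rule 1 (degemination): /ww/ is a geminate; the first /w/ deletes. /ootkigovawwa/ → ootkigovawa.
Rule 2 (stop-cluster a-epenthesis): /t/ and /k/ form a stop–stop cluster, so [a] is inserted between them. /ootkigovawa/ → ootakigovawa.
Rule 3 (intervocalic voicing): /t/ is a voiceless stop between vowels /o/ and /a/, so it voices to [d]. /k/ is a voiceless stop between vowels /a/ and /i/, so it voices to [g]. /ootakigovawa/ → oodagigovawa.
Rule 4 (stop-cluster i-epenthesis): no segment meets the environment; /oodagigovawa/ is unchanged.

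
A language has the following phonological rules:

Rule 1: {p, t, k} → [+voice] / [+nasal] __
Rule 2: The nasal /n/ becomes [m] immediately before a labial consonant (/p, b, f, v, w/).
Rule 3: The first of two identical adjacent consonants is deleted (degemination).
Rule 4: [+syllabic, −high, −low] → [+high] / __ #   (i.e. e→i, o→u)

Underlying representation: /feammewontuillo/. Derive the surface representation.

feamewonduilu

Rule 1 (post-nasal voicing): /t/ is a voiceless stop immediately after the nasal /n/, so it voices to [d]. /feammewontuillo/ → feammewonduillo.
Rule 2 (nasal place assimilation): no segment meets the environment; /feammewonduillo/ is unchanged.
Rule 3 (degemination): /mm/ is a geminate; the first /m/ deletes. /ll/ is a geminate; the first /l/ deletes. /feammewonduillo/ → feamewonduilo.
Rule 4 (final vowel raising): /o/ is a mid vowel in word-final position, so it raises to [u]. /feamewonduilo/ → feamewonduilu.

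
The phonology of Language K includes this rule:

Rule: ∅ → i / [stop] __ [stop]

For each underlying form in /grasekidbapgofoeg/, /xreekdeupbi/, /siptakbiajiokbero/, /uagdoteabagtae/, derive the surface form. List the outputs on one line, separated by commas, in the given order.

grasekidibapigofoeg, xreekideupibi, sipitakibiajiokibero, uagidoteabagitae

/grasekidbapgofoeg/: /d/ and /b/ form a stop–stop cluster, so [i] is inserted between them. /p/ and /g/ form a stop–stop cluster, so [i] is inserted between them. → [grasekidibapigofoeg].
/xreekdeupbi/: /k/ and /d/ form a stop–stop cluster, so [i] is inserted between them. /p/ and /b/ form a stop–stop cluster, so [i] is inserted between them. → [xreekideupibi].
/siptakbiajiokbero/: /p/ and /t/ form a stop–stop cluster, so [i] is inserted between them. /k/ and /b/ form a stop–stop cluster, so [i] is inserted between them. /k/ and /b/ form a stop–stop cluster, so [i] is inserted between them. → [sipitakibiajiokibero].
/uagdoteabagtae/: /g/ and /d/ form a stop–stop cluster, so [i] is inserted between them. /g/ and /t/ form a stop–stop cluster, so [i] is inserted between them. → [uagidoteabagitae].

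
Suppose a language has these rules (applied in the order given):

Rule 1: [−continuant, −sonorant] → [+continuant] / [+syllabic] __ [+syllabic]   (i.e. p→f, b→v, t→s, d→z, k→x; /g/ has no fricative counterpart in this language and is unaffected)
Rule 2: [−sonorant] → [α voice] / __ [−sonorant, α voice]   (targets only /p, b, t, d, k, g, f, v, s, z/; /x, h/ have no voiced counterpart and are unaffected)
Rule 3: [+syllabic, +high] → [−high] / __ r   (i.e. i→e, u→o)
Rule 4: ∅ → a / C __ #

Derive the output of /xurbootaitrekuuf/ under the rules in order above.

xorboosaitrexuufa

Rule 1 (intervocalic spirantization): /t/ is a stop between vowels /o/ and /a/, so it spirantizes to the fricative [s]. /k/ is a stop between vowels /e/ and /u/, so it spirantizes to the fricative [x]. /xurbootaitrekuuf/ → xurboosaitrexuuf.
Rule 2 (regressive voicing assimilation): no segment meets the environment; /xurboosaitrexuuf/ is unchanged.
Rule 3 (pre-rhotic lowering): /u/ is a high vowel immediately before /r/, so it lowers to [o]. /xurboosaitrexuuf/ → xorboosaitrexuuf.
Rule 4 (final a-epenthesis): the form ends in the consonant /f/, so [a] is inserted word-finally. /xorboosaitrexuuf/ → xorboosaitrexuufa.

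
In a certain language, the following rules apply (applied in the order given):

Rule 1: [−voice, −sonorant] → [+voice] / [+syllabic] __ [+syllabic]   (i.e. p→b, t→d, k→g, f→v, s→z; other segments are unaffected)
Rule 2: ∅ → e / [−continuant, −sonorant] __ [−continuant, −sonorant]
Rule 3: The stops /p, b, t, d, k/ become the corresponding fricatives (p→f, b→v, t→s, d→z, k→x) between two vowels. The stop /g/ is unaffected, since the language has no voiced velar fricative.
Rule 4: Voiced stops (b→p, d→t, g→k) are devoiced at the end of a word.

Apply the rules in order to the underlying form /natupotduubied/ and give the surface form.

Rule 1 (intervocalic voicing): /t/ is a voiceless obstruent between vowels /a/ and /u/, so it voices to [d]. /p/ is a voiceless obstruent between vowels /u/ and /o/, so it voices to [b]. /natupotduubied/ → nadubotduubied.
Rule 2 (stop-cluster e-epenthesis): /t/ and /d/ form a stop–stop cluster, so [e] is inserted between them. /nadubotduubied/ → naduboteduubied.
Rule 3 (intervocalic spirantization): /d/ is a stop between vowels /a/ and /u/, so it spirantizes to the fricative [z]. /b/ is a stop between vowels /u/ and /o/, so it spirantizes to the fricative [v]. /t/ is a stop between vowels /o/ and /e/, so it spirantizes to the fricative [s]. /d/ is a stop between vowels /e/ and /u/, so it spirantizes to the fricative [z]. /b/ is a stop between vowels /u/ and /i/, so it spirantizes to the fricative [v]. /naduboteduubied/ → nazuvosezuuvied.
Rule 4 (final devoicing): /d/ is a voiced stop in word-final position, so it devoices to [t]. /nazuvosezuuvied/ → nazuvosezuuviet.

nazuvosezuuviet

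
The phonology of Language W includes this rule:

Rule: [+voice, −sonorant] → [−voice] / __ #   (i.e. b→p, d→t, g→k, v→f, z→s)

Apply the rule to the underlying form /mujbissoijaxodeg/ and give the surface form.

/g/ is a voiced obstruent in word-final position, so it devoices to [k].
The other instances of /b/, /d/ do not occur in the required environment and remain unchanged.
Surface form: [mujbissoijaxodek].

mujbissoijaxodek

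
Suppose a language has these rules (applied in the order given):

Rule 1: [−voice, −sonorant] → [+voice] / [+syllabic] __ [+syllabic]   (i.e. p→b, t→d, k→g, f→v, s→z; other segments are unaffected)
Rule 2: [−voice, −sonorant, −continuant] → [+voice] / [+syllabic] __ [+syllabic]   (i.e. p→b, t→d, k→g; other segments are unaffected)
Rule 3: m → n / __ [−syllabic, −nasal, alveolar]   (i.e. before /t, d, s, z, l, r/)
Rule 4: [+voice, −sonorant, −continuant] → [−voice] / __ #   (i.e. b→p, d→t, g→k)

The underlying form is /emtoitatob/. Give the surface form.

entoidadop

Rule 1 (intervocalic voicing): /t/ is a voiceless obstruent between vowels /i/ and /a/, so it voices to [d]. /t/ is a voiceless obstruent between vowels /a/ and /o/, so it voices to [d]. /emtoitatob/ → emtoidadob.
Rule 2 (intervocalic voicing): no segment meets the environment; /emtoidadob/ is unchanged.
Rule 3 (nasal place assimilation): /m/ precedes the alveolar consonant /t/, so it assimilates in place to [n]. /emtoidadob/ → entoidadob.
Rule 4 (final devoicing): /b/ is a voiced stop in word-final position, so it devoices to [p]. /entoidadob/ → entoidadop.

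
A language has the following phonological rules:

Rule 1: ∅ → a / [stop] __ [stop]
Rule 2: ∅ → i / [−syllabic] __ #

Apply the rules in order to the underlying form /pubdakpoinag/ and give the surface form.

Rule 1 (stop-cluster a-epenthesis): /b/ and /d/ form a stop–stop cluster, so [a] is inserted between them. /k/ and /p/ form a stop–stop cluster, so [a] is inserted between them. /pubdakpoinag/ → pubadakapoinag.
Rule 2 (final i-epenthesis): the form ends in the consonant /g/, so [i] is inserted word-finally. /pubadakapoinag/ → pubadakapoinagi.

pubadakapoinagi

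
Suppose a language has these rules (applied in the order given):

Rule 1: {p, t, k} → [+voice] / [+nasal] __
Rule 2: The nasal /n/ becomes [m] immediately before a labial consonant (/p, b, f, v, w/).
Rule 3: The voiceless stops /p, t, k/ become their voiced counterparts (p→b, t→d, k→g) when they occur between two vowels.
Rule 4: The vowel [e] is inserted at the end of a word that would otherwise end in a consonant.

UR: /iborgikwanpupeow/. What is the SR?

iborgikwambubeowe

Rule 1 (post-nasal voicing): /p/ is a voiceless stop immediately after the nasal /n/, so it voices to [b]. /iborgikwanpupeow/ → iborgikwanbupeow.
Rule 2 (nasal place assimilation): /n/ precedes the labial consonant /b/, so it assimilates in place to [m]. /iborgikwanbupeow/ → iborgikwambupeow.
Rule 3 (intervocalic voicing): /p/ is a voiceless stop between vowels /u/ and /e/, so it voices to [b]. /iborgikwambupeow/ → iborgikwambubeow.
Rule 4 (final e-epenthesis): the form ends in the consonant /w/, so [e] is inserted word-finally. /iborgikwambubeow/ → iborgikwambubeowe.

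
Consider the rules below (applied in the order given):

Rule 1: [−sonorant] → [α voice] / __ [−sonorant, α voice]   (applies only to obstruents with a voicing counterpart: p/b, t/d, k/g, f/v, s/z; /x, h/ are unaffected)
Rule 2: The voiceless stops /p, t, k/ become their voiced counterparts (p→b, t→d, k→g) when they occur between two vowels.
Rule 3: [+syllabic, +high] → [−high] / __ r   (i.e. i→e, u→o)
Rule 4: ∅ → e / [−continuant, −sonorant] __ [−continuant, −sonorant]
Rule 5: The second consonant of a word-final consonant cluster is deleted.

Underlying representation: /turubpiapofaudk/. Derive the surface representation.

Rule 1 (regressive voicing assimilation): /b/ precedes the voiceless obstruent /p/, so it devoices to [p] by assimilation. /d/ precedes the voiceless obstruent /k/, so it devoices to [t] by assimilation. /turubpiapofaudk/ → turuppiapofautk.
Rule 2 (intervocalic voicing): /p/ is a voiceless stop between vowels /a/ and /o/, so it voices to [b]. /turuppiapofautk/ → turuppiabofautk.
Rule 3 (pre-rhotic lowering): /u/ is a high vowel immediately before /r/, so it lowers to [o]. /turuppiabofautk/ → toruppiabofautk.
Rule 4 (stop-cluster e-epenthesis): /p/ and /p/ form a stop–stop cluster, so [e] is inserted between them. /t/ and /k/ form a stop–stop cluster, so [e] is inserted between them. /toruppiabofautk/ → torupepiabofautek.
Rule 5 (final cluster simplification): no segment meets the environment; /torupepiabofautek/ is unchanged.

torupepiabofautek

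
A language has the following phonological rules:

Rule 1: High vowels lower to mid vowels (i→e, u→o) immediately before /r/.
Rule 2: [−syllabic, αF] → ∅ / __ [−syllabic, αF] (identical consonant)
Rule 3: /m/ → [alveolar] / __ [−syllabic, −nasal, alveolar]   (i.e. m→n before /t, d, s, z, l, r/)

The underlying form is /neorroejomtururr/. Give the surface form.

Rule 1 (pre-rhotic lowering): /u/ is a high vowel immediately before /r/, so it lowers to [o]. /u/ is a high vowel immediately before /r/, so it lowers to [o]. /neorroejomtururr/ → neorroejomtororr.
Rule 2 (degemination): /rr/ is a geminate; the first /r/ deletes. /rr/ is a geminate; the first /r/ deletes. /neorroejomtororr/ → neoroejomtoror.
Rule 3 (nasal place assimilation): /m/ precedes the alveolar consonant /t/, so it assimilates in place to [n]. /neoroejomtoror/ → neoroejontoror.

neoroejontoror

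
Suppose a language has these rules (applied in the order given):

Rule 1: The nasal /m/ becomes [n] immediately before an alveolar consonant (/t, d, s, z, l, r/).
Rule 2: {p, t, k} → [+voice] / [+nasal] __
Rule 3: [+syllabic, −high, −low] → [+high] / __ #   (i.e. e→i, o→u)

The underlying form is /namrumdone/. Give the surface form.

nanrundoni

Rule 1 (nasal place assimilation): /m/ precedes the alveolar consonant /r/, so it assimilates in place to [n]. /m/ precedes the alveolar consonant /d/, so it assimilates in place to [n]. /namrumdone/ → nanrundone.
Rule 2 (post-nasal voicing): no segment meets the environment; /nanrundone/ is unchanged.
Rule 3 (final vowel raising): /e/ is a mid vowel in word-final position, so it raises to [i]. /nanrundone/ → nanrundoni.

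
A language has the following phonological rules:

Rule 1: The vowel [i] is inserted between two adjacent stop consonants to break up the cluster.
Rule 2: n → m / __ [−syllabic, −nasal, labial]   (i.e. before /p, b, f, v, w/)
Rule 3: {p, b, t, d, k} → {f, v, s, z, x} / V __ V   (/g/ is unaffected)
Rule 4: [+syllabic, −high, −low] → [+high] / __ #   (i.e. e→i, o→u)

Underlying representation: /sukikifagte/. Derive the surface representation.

Rule 1 (stop-cluster i-epenthesis): /g/ and /t/ form a stop–stop cluster, so [i] is inserted between them. /sukikifagte/ → sukikifagite.
Rule 2 (nasal place assimilation): no segment meets the environment; /sukikifagite/ is unchanged.
Rule 3 (intervocalic spirantization): /k/ is a stop between vowels /u/ and /i/, so it spirantizes to the fricative [x]. /k/ is a stop between vowels /i/ and /i/, so it spirantizes to the fricative [x]. /t/ is a stop between vowels /i/ and /e/, so it spirantizes to the fricative [s]. /sukikifagite/ → suxixifagise.
Rule 4 (final vowel raising): /e/ is a mid vowel in word-final position, so it raises to [i]. /suxixifagise/ → suxixifagisi.

suxixifagisi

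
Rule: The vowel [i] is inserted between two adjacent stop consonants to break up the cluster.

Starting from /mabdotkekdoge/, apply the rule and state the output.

mabidotikekidoge

/b/ and /d/ form a stop–stop cluster, so [i] is inserted between them.
/t/ and /k/ form a stop–stop cluster, so [i] is inserted between them.
/k/ and /d/ form a stop–stop cluster, so [i] is inserted between them.
Surface form: [mabidotikekidoge].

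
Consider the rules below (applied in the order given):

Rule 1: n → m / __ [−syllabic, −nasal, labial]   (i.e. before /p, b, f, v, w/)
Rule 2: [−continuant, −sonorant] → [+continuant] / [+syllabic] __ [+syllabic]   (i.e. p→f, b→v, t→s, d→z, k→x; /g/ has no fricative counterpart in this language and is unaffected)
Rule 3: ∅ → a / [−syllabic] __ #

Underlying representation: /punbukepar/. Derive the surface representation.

Rule 1 (nasal place assimilation): /n/ precedes the labial consonant /b/, so it assimilates in place to [m]. /punbukepar/ → pumbukepar.
Rule 2 (intervocalic spirantization): /k/ is a stop between vowels /u/ and /e/, so it spirantizes to the fricative [x]. /p/ is a stop between vowels /e/ and /a/, so it spirantizes to the fricative [f]. /pumbukepar/ → pumbuxefar.
Rule 3 (final a-epenthesis): the form ends in the consonant /r/, so [a] is inserted word-finally. /pumbuxefar/ → pumbuxefara.

pumbuxefara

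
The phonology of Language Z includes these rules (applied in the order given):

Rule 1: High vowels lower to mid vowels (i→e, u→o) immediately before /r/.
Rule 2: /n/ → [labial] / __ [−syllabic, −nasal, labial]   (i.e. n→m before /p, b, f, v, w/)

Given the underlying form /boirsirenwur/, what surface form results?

Rule 1 (pre-rhotic lowering): /i/ is a high vowel immediately before /r/, so it lowers to [e]. /i/ is a high vowel immediately before /r/, so it lowers to [e]. /u/ is a high vowel immediately before /r/, so it lowers to [o]. /boirsirenwur/ → boerserenwor.
Rule 2 (nasal place assimilation): /n/ precedes the labial consonant /w/, so it assimilates in place to [m]. /boerserenwor/ → boerseremwor.

boerseremwor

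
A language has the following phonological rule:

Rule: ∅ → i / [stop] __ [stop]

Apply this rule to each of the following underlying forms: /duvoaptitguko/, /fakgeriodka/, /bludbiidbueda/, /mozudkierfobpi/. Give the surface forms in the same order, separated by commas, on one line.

duvoapititiguko, fakigeriodika, bludibiidibueda, mozudikierfobipi

/duvoaptitguko/: /p/ and /t/ form a stop–stop cluster, so [i] is inserted between them. /t/ and /g/ form a stop–stop cluster, so [i] is inserted between them. → [duvoapititiguko].
/fakgeriodka/: /k/ and /g/ form a stop–stop cluster, so [i] is inserted between them. /d/ and /k/ form a stop–stop cluster, so [i] is inserted between them. → [fakigeriodika].
/bludbiidbueda/: /d/ and /b/ form a stop–stop cluster, so [i] is inserted between them. /d/ and /b/ form a stop–stop cluster, so [i] is inserted between them. → [bludibiidibueda].
/mozudkierfobpi/: /d/ and /k/ form a stop–stop cluster, so [i] is inserted between them. /b/ and /p/ form a stop–stop cluster, so [i] is inserted between them. → [mozudikierfobipi].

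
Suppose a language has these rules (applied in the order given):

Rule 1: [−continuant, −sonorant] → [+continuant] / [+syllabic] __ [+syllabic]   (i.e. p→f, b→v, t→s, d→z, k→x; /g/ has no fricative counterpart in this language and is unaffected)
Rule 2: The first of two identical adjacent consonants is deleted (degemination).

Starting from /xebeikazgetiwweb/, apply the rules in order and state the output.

xeveixazgesiweb

Rule 1 (intervocalic spirantization): /b/ is a stop between vowels /e/ and /e/, so it spirantizes to the fricative [v]. /k/ is a stop between vowels /i/ and /a/, so it spirantizes to the fricative [x]. /t/ is a stop between vowels /e/ and /i/, so it spirantizes to the fricative [s]. /xebeikazgetiwweb/ → xeveixazgesiwweb.
Rule 2 (degemination): /ww/ is a geminate; the first /w/ deletes. /xeveixazgesiwweb/ → xeveixazgesiweb.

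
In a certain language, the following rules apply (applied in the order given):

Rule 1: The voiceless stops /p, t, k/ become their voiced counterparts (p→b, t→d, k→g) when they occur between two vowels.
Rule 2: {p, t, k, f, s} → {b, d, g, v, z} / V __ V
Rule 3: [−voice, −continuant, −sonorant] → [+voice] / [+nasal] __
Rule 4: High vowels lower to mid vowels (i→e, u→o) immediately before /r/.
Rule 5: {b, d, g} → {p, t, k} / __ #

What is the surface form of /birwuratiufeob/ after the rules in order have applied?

berworadiuveop

Rule 1 (intervocalic voicing): /t/ is a voiceless stop between vowels /a/ and /i/, so it voices to [d]. /birwuratiufeob/ → birwuradiufeob.
Rule 2 (intervocalic voicing): /f/ is a voiceless obstruent between vowels /u/ and /e/, so it voices to [v]. /birwuradiufeob/ → birwuradiuveob.
Rule 3 (post-nasal voicing): no segment meets the environment; /birwuradiuveob/ is unchanged.
Rule 4 (pre-rhotic lowering): /i/ is a high vowel immediately before /r/, so it lowers to [e]. /u/ is a high vowel immediately before /r/, so it lowers to [o]. /birwuradiuveob/ → berworadiuveob.
Rule 5 (final devoicing): /b/ is a voiced stop in word-final position, so it devoices to [p]. /berworadiuveob/ → berworadiuveop.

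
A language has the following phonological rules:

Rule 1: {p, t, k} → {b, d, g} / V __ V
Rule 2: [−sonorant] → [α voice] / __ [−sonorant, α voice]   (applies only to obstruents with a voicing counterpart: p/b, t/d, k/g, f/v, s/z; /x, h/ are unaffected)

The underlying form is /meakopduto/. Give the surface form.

Rule 1 (intervocalic voicing): /k/ is a voiceless stop between vowels /a/ and /o/, so it voices to [g]. /t/ is a voiceless stop between vowels /u/ and /o/, so it voices to [d]. /meakopduto/ → meagopdudo.
Rule 2 (regressive voicing assimilation): /p/ precedes the voiced obstruent /d/, so it voices to [b] by assimilation. /meagopdudo/ → meagobdudo.

meagobdudo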